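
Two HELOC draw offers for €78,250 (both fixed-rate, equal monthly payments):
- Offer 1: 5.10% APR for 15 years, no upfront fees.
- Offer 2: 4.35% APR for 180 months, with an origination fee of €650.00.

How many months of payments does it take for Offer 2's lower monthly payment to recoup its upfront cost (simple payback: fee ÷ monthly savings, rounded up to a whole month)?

22 months

Offer 1: monthly rate = 5.1%/12 = 0.0042500; payment = 78,250 × 0.0042500 / (1 − (1+0.0042500)^−180) = €622.88.
Offer 2: monthly rate = 4.35%/12 = 0.0036250; payment = 78,250 × 0.0036250 / (1 − (1+0.0036250)^−180) = €592.63.
Monthly savings = €622.88 − €592.63 = €30.25.
Break-even = €650.00 / €30.25 = 21.49 → 22 months.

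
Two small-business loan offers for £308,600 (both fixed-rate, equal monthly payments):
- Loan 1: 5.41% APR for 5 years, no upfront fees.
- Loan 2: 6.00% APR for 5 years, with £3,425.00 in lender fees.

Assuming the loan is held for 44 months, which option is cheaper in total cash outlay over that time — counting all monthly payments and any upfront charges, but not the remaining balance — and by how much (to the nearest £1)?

Loan 1: monthly rate = 5.41%/12 = 0.0045083; payment = 308,600 × 0.0045083 / (1 − (1+0.0045083)^−60) = £5,881.81.
Loan 2: at 6.00% the monthly rate is 0.0050000, so the payment is 308,600 × 0.0050000 / (1 − 1.0050000^−60) = £5,966.10.
Over 44 months: Loan 1 costs 44 × £5,881.81 = £258,799.64; Loan 2 costs 44 × £5,966.10 + £3,425.00 = £265,933.40.
Loan 1 is cheaper by £265,933.40 − £258,799.64 = £7,133.76.

Loan 1 by £7,134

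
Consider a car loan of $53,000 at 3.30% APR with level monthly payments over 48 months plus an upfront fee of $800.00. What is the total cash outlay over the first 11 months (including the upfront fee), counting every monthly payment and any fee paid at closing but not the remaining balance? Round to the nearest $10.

$13,780

Monthly rate = 3.3%/12 = 0.0027500; payment = 53,000 × 0.0027500 / (1 − (1+0.0027500)^−48) = $1,180.16.
Total outlay = 11 × $1,180.16 + $800.00 = $13,781.76.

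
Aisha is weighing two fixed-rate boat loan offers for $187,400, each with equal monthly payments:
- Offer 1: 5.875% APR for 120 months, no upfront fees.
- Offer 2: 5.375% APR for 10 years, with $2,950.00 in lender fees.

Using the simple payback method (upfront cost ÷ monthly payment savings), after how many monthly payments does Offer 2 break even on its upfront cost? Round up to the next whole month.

Offer 1: monthly rate = 5.875%/12 = 0.0048958; payment = 187,400 × 0.0048958 / (1 − (1+0.0048958)^−120) = $2,068.78.
Offer 2: at 5.375% the monthly rate is 0.0044792, so the payment is 187,400 × 0.0044792 / (1 − 1.0044792^−120) = $2,022.19.
Monthly savings = $2,068.78 − $2,022.19 = $46.59.
Break-even = $2,950.00 / $46.59 = 63.32 → 64 months.

64 months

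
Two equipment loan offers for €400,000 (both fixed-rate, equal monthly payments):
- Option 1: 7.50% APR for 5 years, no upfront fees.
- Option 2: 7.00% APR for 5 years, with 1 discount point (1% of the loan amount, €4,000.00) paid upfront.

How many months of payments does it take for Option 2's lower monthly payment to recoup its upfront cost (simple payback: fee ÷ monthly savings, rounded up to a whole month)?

43 months

Option 1: monthly rate = 7.5%/12 = 0.0062500; payment = 400,000 × 0.0062500 / (1 − (1+0.0062500)^−60) = €8,015.18.
Option 2: monthly rate = 7%/12 = 0.0058333; payment = 400,000 × 0.0058333 / (1 − (1+0.0058333)^−60) = €7,920.48.
Monthly savings = €8,015.18 − €7,920.48 = €94.70.
Break-even = €4,000.00 / €94.70 = 42.24 → 43 months.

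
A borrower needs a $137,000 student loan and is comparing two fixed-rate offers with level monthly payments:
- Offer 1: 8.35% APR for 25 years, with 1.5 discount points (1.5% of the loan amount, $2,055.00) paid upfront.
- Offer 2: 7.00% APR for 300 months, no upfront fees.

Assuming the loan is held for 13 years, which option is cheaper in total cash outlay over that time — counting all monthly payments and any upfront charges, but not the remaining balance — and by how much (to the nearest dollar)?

Offer 1: at 8.35% the monthly rate is 0.0069583, so the payment is 137,000 × 0.0069583 / (1 − 1.0069583^−300) = $1,089.35.
Offer 2: monthly rate = 7%/12 = 0.0058333; payment = 137,000 × 0.0058333 / (1 − (1+0.0058333)^−300) = $968.29.
Over 156 months: Offer 1 costs 156 × $1,089.35 + $2,055.00 = $171,993.60; Offer 2 costs 156 × $968.29 = $151,053.24.
Offer 2 is cheaper by $171,993.60 − $151,053.24 = $20,940.36.

Offer 2 by $20,940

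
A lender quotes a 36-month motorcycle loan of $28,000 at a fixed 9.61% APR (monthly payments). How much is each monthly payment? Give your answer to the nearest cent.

At 9.61% the monthly rate is 0.0080083, so the payment is 28,000 × 0.0080083 / (1 − 1.0080083^−36) = $898.36.

$898.36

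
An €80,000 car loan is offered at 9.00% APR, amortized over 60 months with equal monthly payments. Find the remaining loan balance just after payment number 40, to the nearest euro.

€30,736

With monthly rate i = 9%/12 = 0.0075000, the balance after k of n payments is P · [(1+i)^n − (1+i)^k] / [(1+i)^n − 1].
(1+0.0075000)^60 = 1.56568103 and (1+0.0075000)^40 = 1.34834861, so the balance is 80,000 × (1.56568103 − 1.34834861) / (1.56568103 − 1) = €30,735.68.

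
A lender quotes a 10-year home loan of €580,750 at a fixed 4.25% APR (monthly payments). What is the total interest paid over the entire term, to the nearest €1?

€133,137

At 4.25% the monthly rate is 0.0035417, so the payment is 580,750 × 0.0035417 / (1 − 1.0035417^−120) = €5,949.06.
Total paid = 120 × €5,949.06 = €713,887.20; interest = €713,887.20 − €580,750 = €133,137.20.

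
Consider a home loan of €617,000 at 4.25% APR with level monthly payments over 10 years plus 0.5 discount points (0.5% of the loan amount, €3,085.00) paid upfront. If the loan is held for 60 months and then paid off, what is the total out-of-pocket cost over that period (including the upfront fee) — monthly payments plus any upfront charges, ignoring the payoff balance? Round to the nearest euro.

At 4.25% the monthly rate is 0.0035417, so the payment is 617,000 × 0.0035417 / (1 − 1.0035417^−120) = €6,320.40.
Total outlay = 60 × €6,320.40 + €3,085.00 = €382,309.00.

€382,309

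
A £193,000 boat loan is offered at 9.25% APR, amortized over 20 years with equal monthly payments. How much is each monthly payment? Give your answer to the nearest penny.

£1,767.62

At 9.25% the monthly rate is 0.0077083, so the payment is 193,000 × 0.0077083 / (1 − 1.0077083^−240) = £1,767.62.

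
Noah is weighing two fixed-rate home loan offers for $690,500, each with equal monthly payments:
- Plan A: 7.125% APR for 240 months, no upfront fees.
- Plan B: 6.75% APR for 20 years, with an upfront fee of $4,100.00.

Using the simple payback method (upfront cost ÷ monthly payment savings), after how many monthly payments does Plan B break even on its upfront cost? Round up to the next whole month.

27 months

Plan A: at 7.125% the monthly rate is 0.0059375, so the payment is 690,500 × 0.0059375 / (1 − 1.0059375^−240) = $5,405.37.
Plan B: at 6.75% the monthly rate is 0.0056250, so the payment is 690,500 × 0.0056250 / (1 − 1.0056250^−240) = $5,250.31.
Monthly savings = $5,405.37 − $5,250.31 = $155.06.
Break-even = $4,100.00 / $155.06 = 26.44 → 27 months.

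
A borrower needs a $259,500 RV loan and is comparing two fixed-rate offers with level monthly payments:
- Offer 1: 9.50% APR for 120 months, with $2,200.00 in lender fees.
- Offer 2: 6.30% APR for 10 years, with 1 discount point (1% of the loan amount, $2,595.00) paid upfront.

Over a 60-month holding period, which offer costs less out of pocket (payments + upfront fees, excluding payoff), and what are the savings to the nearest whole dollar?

Offer 1: monthly rate = 9.5%/12 = 0.0079167; payment = 259,500 × 0.0079167 / (1 − (1+0.0079167)^−120) = $3,357.87.
Offer 2: monthly rate = 6.3%/12 = 0.0052500; payment = 259,500 × 0.0052500 / (1 − (1+0.0052500)^−120) = $2,920.23.
Over 60 months: Offer 1 costs 60 × $3,357.87 + $2,200.00 = $203,672.20; Offer 2 costs 60 × $2,920.23 + $2,595.00 = $177,808.80.
Offer 2 is cheaper by $203,672.20 − $177,808.80 = $25,863.40.

Offer 2 by $25,863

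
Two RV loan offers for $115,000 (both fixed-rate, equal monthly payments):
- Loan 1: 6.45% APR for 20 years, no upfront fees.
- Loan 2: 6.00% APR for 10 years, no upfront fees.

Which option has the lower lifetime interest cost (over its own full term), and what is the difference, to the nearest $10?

Loan 1: at 6.45% the monthly rate is 0.0053750, so the payment is 115,000 × 0.0053750 / (1 − 1.0053750^−240) = $854.03.
Total interest on Loan 1 = 240 × $854.03 − $115,000 = $89,967.20.
Loan 2: monthly rate = 6%/12 = 0.0050000; payment = 115,000 × 0.0050000 / (1 − (1+0.0050000)^−120) = $1,276.74.
Total interest on Loan 2 = 120 × $1,276.74 − $115,000 = $38,208.80.
Loan 2 is lower by $51,758.40.

Loan 2 by $51,760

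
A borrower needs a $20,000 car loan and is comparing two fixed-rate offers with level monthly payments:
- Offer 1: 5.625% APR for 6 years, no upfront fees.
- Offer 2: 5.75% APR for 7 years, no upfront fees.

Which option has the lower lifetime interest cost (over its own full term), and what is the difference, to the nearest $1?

Offer 1: at 5.625% the monthly rate is 0.0046875, so the payment is 20,000 × 0.0046875 / (1 − 1.0046875^−72) = $327.93.
Total interest on Offer 1 = 72 × $327.93 − $20,000 = $3,610.96.
Offer 2: at 5.75% the monthly rate is 0.0047917, so the payment is 20,000 × 0.0047917 / (1 − 1.0047917^−84) = $289.78.
Total interest on Offer 2 = 84 × $289.78 − $20,000 = $4,341.52.
Offer 1 is lower by $730.56.

Offer 1 by $731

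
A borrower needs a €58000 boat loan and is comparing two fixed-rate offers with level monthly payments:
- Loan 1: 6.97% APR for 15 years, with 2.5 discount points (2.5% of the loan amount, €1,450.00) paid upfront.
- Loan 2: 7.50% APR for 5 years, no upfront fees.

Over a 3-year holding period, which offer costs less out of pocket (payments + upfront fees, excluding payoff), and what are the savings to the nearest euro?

Loan 1 by €21,657

Loan 1: at 6.97% the monthly rate is 0.0058083, so the payment is 58,000 × 0.0058083 / (1 − 1.0058083^−180) = €520.35.
Loan 2: monthly rate = 7.5%/12 = 0.0062500; payment = 58,000 × 0.0062500 / (1 − (1+0.0062500)^−60) = €1,162.20.
Over 36 months: Loan 1 costs 36 × €520.35 + €1,450.00 = €20,182.60; Loan 2 costs 36 × €1,162.20 = €41,839.20.
Loan 1 is cheaper by €41,839.20 − €20,182.60 = €21,656.60.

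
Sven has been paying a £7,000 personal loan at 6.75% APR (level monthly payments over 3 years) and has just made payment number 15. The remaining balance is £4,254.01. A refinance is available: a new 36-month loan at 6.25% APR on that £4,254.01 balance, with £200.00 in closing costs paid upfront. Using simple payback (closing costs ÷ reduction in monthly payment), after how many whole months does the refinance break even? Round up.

Current payment = 7,000 × 6.75%/12 / (1 − (1+0.0056250)^−36) = £215.34.
Refinanced payment = 4,254.01 × 0.0052083 / (1 − (1+0.0052083)^−36) = £129.90.
Monthly savings = £215.34 − £129.90 = £85.44.
Break-even = £200.00 / £85.44 = 2.34 → 3 months.

3 months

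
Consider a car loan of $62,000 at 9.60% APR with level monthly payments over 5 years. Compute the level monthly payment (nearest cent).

$1,305.15

Monthly rate = 9.6%/12 = 0.0080000; payment = 62,000 × 0.0080000 / (1 − (1+0.0080000)^−60) = $1,305.15.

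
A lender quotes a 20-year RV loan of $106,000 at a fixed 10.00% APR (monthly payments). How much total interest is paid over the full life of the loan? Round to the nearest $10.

$139,500

At 10.00% the monthly rate is 0.0083333, so the payment is 106,000 × 0.0083333 / (1 − 1.0083333^−240) = $1,022.92.
Total paid = 240 × $1,022.92 = $245,500.80; interest = $245,500.80 − $106,000 = $139,500.80.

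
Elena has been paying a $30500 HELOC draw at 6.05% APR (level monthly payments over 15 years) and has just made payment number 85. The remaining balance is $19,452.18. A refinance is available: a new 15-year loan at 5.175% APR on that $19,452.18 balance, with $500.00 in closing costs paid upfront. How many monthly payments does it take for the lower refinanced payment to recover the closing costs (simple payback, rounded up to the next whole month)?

Current payment = 30,500 × 6.05%/12 / (1 − (1+0.0050417)^−180) = $258.20.
Refinanced payment = 19,452.18 × 0.0043125 / (1 − (1+0.0043125)^−180) = $155.61.
Monthly savings = $258.20 − $155.61 = $102.59.
Break-even = $500.00 / $102.59 = 4.87 → 5 months.

5 months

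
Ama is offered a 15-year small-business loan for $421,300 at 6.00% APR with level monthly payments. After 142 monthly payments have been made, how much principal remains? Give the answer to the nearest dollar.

$122,759

With monthly rate i = 6%/12 = 0.0050000, the balance after k of n payments is P · [(1+i)^n − (1+i)^k] / [(1+i)^n − 1].
(1+0.0050000)^180 = 2.45409356 and (1+0.0050000)^142 = 2.03039609, so the balance is 421,300 × (2.45409356 − 2.03039609) / (2.45409356 − 1) = $122,759.46.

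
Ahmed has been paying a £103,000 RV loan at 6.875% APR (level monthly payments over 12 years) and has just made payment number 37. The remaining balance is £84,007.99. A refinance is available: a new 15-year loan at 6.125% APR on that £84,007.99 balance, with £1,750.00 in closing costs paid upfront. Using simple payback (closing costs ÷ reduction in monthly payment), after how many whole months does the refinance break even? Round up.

Current payment = 103,000 × 6.875%/12 / (1 − (1+0.0057292)^−144) = £1,052.38.
Refinanced payment = 84,007.99 × 0.0051042 / (1 − (1+0.0051042)^−180) = £714.59.
Monthly savings = £1,052.38 − £714.59 = £337.79.
Break-even = £1,750.00 / £337.79 = 5.18 → 6 months.

6 months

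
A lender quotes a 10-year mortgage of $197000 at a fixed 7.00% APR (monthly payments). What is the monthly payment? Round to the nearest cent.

$2,287.34

At 7.00% the monthly rate is 0.0058333, so the payment is 197,000 × 0.0058333 / (1 − 1.0058333^−120) = $2,287.34.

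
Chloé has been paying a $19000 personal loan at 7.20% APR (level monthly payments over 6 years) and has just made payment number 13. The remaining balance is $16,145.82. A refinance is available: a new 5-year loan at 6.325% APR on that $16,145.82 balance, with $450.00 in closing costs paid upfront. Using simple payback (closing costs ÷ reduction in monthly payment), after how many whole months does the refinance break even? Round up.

Current payment = 19,000 × 7.2%/12 / (1 − (1+0.0060000)^−72) = $325.76.
Refinanced payment = 16,145.82 × 0.0052708 / (1 − (1+0.0052708)^−60) = $314.59.
Monthly savings = $325.76 − $314.59 = $11.17.
Break-even = $450.00 / $11.17 = 40.29 → 41 months.

41 months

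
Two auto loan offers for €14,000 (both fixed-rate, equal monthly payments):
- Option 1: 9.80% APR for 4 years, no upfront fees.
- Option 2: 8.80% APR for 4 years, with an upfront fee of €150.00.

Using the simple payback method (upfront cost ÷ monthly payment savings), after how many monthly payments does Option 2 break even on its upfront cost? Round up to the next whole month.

23 months

Option 1: at 9.80% the monthly rate is 0.0081667, so the payment is 14,000 × 0.0081667 / (1 − 1.0081667^−48) = €353.73.
Option 2: monthly rate = 8.8%/12 = 0.0073333; payment = 14,000 × 0.0073333 / (1 − (1+0.0073333)^−48) = €347.06.
Monthly savings = €353.73 − €347.06 = €6.67.
Break-even = €150.00 / €6.67 = 22.49 → 23 months.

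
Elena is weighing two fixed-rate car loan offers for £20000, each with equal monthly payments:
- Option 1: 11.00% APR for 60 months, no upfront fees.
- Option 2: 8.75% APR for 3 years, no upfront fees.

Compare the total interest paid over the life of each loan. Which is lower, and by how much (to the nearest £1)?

Option 2 by £3,279

Option 1: monthly rate = 11%/12 = 0.0091667; payment = 20,000 × 0.0091667 / (1 − (1+0.0091667)^−60) = £434.85.
Total interest on Option 1 = 60 × £434.85 − £20,000 = £6,091.00.
Option 2: monthly rate = 8.75%/12 = 0.0072917; payment = 20,000 × 0.0072917 / (1 − (1+0.0072917)^−36) = £633.67.
Total interest on Option 2 = 36 × £633.67 − £20,000 = £2,812.12.
Option 2 is lower by £3,278.88.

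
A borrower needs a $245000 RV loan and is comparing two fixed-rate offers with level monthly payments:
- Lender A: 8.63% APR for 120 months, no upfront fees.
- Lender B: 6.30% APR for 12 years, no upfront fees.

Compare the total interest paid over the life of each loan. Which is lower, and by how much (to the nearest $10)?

Lender B by $16,780

Lender A: at 8.63% the monthly rate is 0.0071917, so the payment is 245,000 × 0.0071917 / (1 − 1.0071917^−120) = $3,054.71.
Total interest on Lender A = 120 × $3,054.71 − $245,000 = $121,565.20.
Lender B: monthly rate = 6.3%/12 = 0.0052500; payment = 245,000 × 0.0052500 / (1 − (1+0.0052500)^−144) = $2,429.04.
Total interest on Lender B = 144 × $2,429.04 − $245,000 = $104,781.76.
Lender B is lower by $16,783.44.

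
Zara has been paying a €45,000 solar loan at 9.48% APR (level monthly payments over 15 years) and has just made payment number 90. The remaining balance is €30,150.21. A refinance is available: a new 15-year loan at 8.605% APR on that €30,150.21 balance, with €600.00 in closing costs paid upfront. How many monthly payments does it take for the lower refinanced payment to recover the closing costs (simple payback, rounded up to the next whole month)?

Current payment = 45,000 × 9.48%/12 / (1 − (1+0.0079000)^−180) = €469.36.
Refinanced payment = 30,150.21 × 0.0071708 / (1 − (1+0.0071708)^−180) = €298.76.
Monthly savings = €469.36 − €298.76 = €170.60.
Break-even = €600.00 / €170.60 = 3.52 → 4 months.

4 months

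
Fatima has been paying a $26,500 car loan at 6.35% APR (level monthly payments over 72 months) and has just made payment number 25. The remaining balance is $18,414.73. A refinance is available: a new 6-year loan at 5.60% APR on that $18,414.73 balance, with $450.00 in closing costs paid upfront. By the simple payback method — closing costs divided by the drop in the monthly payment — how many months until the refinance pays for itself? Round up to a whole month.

Current payment = 26,500 × 6.35%/12 / (1 − (1+0.0052917)^−72) = $443.57.
Refinanced payment = 18,414.73 × 0.0046667 / (1 − (1+0.0046667)^−72) = $301.72.
Monthly savings = $443.57 − $301.72 = $141.85.
Break-even = $450.00 / $141.85 = 3.17 → 4 months.

4 months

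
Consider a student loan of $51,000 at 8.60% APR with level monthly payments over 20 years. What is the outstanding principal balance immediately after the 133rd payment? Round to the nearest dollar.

$33,234

With monthly rate i = 8.6%/12 = 0.0071667, the balance after k of n payments is P · [(1+i)^n − (1+i)^k] / [(1+i)^n − 1].
(1+0.0071667)^240 = 5.55037757 and (1+0.0071667)^133 = 2.58510825, so the balance is 51,000 × (5.55037757 − 2.58510825) / (5.55037757 − 1) = $33,234.33.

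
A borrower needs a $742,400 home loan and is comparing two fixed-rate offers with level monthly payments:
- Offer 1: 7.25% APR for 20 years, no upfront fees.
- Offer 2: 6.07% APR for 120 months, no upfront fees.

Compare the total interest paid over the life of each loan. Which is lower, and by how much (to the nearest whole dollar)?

Offer 1: monthly rate = 7.25%/12 = 0.0060417; payment = 742,400 × 0.0060417 / (1 − (1+0.0060417)^−240) = $5,867.75.
Total interest on Offer 1 = 240 × $5,867.75 − $742,400 = $665,860.00.
Offer 2: monthly rate = 6.07%/12 = 0.0050583; payment = 742,400 × 0.0050583 / (1 − (1+0.0050583)^−120) = $8,268.28.
Total interest on Offer 2 = 120 × $8,268.28 − $742,400 = $249,793.60.
Offer 2 is lower by $416,066.40.

Offer 2 by $416,066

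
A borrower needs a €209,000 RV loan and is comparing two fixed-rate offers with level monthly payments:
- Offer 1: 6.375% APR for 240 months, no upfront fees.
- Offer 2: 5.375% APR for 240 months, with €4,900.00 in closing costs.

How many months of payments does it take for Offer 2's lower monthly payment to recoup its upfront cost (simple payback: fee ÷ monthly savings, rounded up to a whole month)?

41 months

Offer 1: monthly rate = 6.375%/12 = 0.0053125; payment = 209,000 × 0.0053125 / (1 − (1+0.0053125)^−240) = €1,542.91.
Offer 2: at 5.375% the monthly rate is 0.0044792, so the payment is 209,000 × 0.0044792 / (1 − 1.0044792^−240) = €1,422.97.
Monthly savings = €1,542.91 − €1,422.97 = €119.94.
Break-even = €4,900.00 / €119.94 = 40.85 → 41 months.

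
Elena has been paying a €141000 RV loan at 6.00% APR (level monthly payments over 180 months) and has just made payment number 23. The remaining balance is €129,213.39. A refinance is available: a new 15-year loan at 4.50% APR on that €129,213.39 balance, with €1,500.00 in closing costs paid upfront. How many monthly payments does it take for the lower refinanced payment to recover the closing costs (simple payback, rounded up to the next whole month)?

8 months

Current payment = 141,000 × 6%/12 / (1 − (1+0.0050000)^−180) = €1,189.84.
Refinanced payment = 129,213.39 × 0.0037500 / (1 − (1+0.0037500)^−180) = €988.47.
Monthly savings = €1,189.84 − €988.47 = €201.37.
Break-even = €1,500.00 / €201.37 = 7.45 → 8 months.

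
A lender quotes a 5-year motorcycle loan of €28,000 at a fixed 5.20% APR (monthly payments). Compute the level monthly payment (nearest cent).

€530.96

Monthly rate = 5.2%/12 = 0.0043333; payment = 28,000 × 0.0043333 / (1 − (1+0.0043333)^−60) = €530.96.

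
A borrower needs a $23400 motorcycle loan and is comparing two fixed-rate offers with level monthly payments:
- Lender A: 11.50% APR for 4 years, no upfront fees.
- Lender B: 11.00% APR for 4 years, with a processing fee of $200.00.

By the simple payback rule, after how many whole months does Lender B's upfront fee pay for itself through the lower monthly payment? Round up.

Lender A: at 11.50% the monthly rate is 0.0095833, so the payment is 23,400 × 0.0095833 / (1 − 1.0095833^−48) = $610.48.
Lender B: at 11.00% the monthly rate is 0.0091667, so the payment is 23,400 × 0.0091667 / (1 − 1.0091667^−48) = $604.79.
Monthly savings = $610.48 − $604.79 = $5.69.
Break-even = $200.00 / $5.69 = 35.15 → 36 months.

36 months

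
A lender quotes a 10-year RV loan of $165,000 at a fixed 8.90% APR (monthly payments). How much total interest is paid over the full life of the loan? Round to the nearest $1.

Monthly rate = 8.9%/12 = 0.0074167; payment = 165,000 × 0.0074167 / (1 − (1+0.0074167)^−120) = $2,081.23.
Total paid = 120 × $2,081.23 = $249,747.60; interest = $249,747.60 − $165,000 = $84,747.60.

$84,748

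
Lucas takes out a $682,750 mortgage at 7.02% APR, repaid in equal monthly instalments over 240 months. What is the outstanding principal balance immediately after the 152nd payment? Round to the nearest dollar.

$363,843

With monthly rate i = 7.02%/12 = 0.0058500, the balance after k of n payments is P · [(1+i)^n − (1+i)^k] / [(1+i)^n − 1].
(1+0.0058500)^240 = 4.05483196 and (1+0.0058500)^152 = 2.42688657, so the balance is 682,750 × (4.05483196 − 2.42688657) / (4.05483196 − 1) = $363,843.16.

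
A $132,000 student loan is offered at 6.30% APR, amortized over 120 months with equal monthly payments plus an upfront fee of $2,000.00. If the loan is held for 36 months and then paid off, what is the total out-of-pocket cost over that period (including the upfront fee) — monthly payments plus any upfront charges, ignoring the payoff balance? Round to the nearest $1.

$55,476

Monthly rate = 6.3%/12 = 0.0052500; payment = 132,000 × 0.0052500 / (1 − (1+0.0052500)^−120) = $1,485.44.
Total outlay = 36 × $1,485.44 + $2,000.00 = $55,475.84.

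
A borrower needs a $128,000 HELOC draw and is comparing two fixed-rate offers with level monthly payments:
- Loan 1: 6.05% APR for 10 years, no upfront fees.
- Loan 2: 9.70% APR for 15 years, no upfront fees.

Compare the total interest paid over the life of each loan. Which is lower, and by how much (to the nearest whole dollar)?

Loan 1 by $72,464

Loan 1: monthly rate = 6.05%/12 = 0.0050417; payment = 128,000 × 0.0050417 / (1 − (1+0.0050417)^−120) = $1,424.28.
Total interest on Loan 1 = 120 × $1,424.28 − $128,000 = $42,913.60.
Loan 2: at 9.70% the monthly rate is 0.0080833, so the payment is 128,000 × 0.0080833 / (1 − 1.0080833^−180) = $1,352.10.
Total interest on Loan 2 = 180 × $1,352.10 − $128,000 = $115,378.00.
Loan 1 is lower by $72,464.40.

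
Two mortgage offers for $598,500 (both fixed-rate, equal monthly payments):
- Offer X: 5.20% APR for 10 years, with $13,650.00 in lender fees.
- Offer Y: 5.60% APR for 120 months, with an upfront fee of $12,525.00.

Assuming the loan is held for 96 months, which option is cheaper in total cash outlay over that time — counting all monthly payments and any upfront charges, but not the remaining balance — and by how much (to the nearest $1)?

Offer X by $10,232

Offer X: monthly rate = 5.2%/12 = 0.0043333; payment = 598,500 × 0.0043333 / (1 − (1+0.0043333)^−120) = $6,406.69.
Offer Y: monthly rate = 5.6%/12 = 0.0046667; payment = 598,500 × 0.0046667 / (1 − (1+0.0046667)^−120) = $6,524.99.
Over 96 months: Offer X costs 96 × $6,406.69 + $13,650.00 = $628,692.24; Offer Y costs 96 × $6,524.99 + $12,525.00 = $638,924.04.
Offer X is cheaper by $638,924.04 − $628,692.24 = $10,231.80.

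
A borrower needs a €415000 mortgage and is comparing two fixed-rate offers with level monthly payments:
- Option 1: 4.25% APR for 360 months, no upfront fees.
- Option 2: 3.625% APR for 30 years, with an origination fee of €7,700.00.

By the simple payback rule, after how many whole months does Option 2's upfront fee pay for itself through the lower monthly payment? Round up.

Option 1: at 4.25% the monthly rate is 0.0035417, so the payment is 415,000 × 0.0035417 / (1 − 1.0035417^−360) = €2,041.55.
Option 2: monthly rate = 3.625%/12 = 0.0030208; payment = 415,000 × 0.0030208 / (1 − (1+0.0030208)^−360) = €1,892.61.
Monthly savings = €2,041.55 − €1,892.61 = €148.94.
Break-even = €7,700.00 / €148.94 = 51.70 → 52 months.

52 months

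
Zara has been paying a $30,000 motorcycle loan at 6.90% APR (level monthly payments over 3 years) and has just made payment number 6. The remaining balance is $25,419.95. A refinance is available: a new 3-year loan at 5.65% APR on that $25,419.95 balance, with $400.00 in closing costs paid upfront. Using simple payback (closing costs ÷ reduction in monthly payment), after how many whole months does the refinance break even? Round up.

3 months

Current payment = 30,000 × 6.9%/12 / (1 − (1+0.0057500)^−36) = $924.94.
Refinanced payment = 25,419.95 × 0.0047083 / (1 − (1+0.0047083)^−36) = $769.30.
Monthly savings = $924.94 − $769.30 = $155.64.
Break-even = $400.00 / $155.64 = 2.57 → 3 months.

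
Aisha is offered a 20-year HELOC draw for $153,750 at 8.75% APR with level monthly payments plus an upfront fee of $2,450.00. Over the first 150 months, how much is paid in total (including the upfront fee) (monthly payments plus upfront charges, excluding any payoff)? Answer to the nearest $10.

$206,260

At 8.75% the monthly rate is 0.0072917, so the payment is 153,750 × 0.0072917 / (1 − 1.0072917^−240) = $1,358.71.
Total outlay = 150 × $1,358.71 + $2,450.00 = $206,256.50.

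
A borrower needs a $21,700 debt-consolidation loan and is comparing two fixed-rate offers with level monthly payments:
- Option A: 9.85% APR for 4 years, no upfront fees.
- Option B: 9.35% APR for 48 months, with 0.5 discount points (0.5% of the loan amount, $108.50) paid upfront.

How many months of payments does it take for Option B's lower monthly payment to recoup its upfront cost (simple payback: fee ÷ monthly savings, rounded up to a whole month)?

21 months

Option A: at 9.85% the monthly rate is 0.0082083, so the payment is 21,700 × 0.0082083 / (1 − 1.0082083^−48) = $548.81.
Option B: monthly rate = 9.35%/12 = 0.0077917; payment = 21,700 × 0.0077917 / (1 − (1+0.0077917)^−48) = $543.62.
Monthly savings = $548.81 − $543.62 = $5.19.
Break-even = $108.50 / $5.19 = 20.91 → 21 months.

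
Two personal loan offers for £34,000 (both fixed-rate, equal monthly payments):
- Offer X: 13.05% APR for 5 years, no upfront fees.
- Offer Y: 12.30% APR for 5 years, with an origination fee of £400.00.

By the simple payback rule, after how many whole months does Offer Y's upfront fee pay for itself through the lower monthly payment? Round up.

Offer X: at 13.05% the monthly rate is 0.0108750, so the payment is 34,000 × 0.0108750 / (1 − 1.0108750^−60) = £774.48.
Offer Y: at 12.30% the monthly rate is 0.0102500, so the payment is 34,000 × 0.0102500 / (1 − 1.0102500^−60) = £761.48.
Monthly savings = £774.48 − £761.48 = £13.00.
Break-even = £400.00 / £13.00 = 30.77 → 31 months.

31 months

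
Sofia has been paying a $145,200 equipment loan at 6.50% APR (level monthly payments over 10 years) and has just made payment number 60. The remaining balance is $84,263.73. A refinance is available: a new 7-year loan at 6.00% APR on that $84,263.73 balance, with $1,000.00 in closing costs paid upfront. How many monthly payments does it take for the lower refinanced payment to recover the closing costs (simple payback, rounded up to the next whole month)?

3 months

Current payment = 145,200 × 6.5%/12 / (1 − (1+0.0054167)^−120) = $1,648.72.
Refinanced payment = 84,263.73 × 0.0050000 / (1 − (1+0.0050000)^−84) = $1,230.97.
Monthly savings = $1,648.72 − $1,230.97 = $417.75.
Break-even = $1,000.00 / $417.75 = 2.39 → 3 months.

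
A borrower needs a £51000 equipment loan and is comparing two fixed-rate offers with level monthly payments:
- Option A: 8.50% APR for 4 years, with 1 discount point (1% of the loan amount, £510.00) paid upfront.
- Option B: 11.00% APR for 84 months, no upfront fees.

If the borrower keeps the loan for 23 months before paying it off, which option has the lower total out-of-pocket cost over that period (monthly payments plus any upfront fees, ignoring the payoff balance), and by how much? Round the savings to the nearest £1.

Option B by £9,338

Option A: monthly rate = 8.5%/12 = 0.0070833; payment = 51,000 × 0.0070833 / (1 − (1+0.0070833)^−48) = £1,257.06.
Option B: monthly rate = 11%/12 = 0.0091667; payment = 51,000 × 0.0091667 / (1 − (1+0.0091667)^−84) = £873.24.
Over 23 months: Option A costs 23 × £1,257.06 + £510.00 = £29,422.38; Option B costs 23 × £873.24 = £20,084.52.
Option B is cheaper by £29,422.38 − £20,084.52 = £9,337.86.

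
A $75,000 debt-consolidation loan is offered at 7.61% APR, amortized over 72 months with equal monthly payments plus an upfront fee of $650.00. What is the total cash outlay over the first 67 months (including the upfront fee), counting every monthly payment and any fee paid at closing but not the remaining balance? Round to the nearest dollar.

$87,801

Monthly rate = 7.61%/12 = 0.0063417; payment = 75,000 × 0.0063417 / (1 − (1+0.0063417)^−72) = $1,300.76.
Total outlay = 67 × $1,300.76 + $650.00 = $87,800.92.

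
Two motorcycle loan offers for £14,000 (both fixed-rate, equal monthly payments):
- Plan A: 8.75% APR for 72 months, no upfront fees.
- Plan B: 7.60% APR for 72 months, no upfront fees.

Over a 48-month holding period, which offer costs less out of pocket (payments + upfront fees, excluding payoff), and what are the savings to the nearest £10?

Plan A: monthly rate = 8.75%/12 = 0.0072917; payment = 14,000 × 0.0072917 / (1 − (1+0.0072917)^−72) = £250.62.
Plan B: monthly rate = 7.6%/12 = 0.0063333; payment = 14,000 × 0.0063333 / (1 − (1+0.0063333)^−72) = £242.74.
Over 48 months: Plan A costs 48 × £250.62 = £12,029.76; Plan B costs 48 × £242.74 = £11,651.52.
Plan B is cheaper by £12,029.76 − £11,651.52 = £378.24.

Plan B by £380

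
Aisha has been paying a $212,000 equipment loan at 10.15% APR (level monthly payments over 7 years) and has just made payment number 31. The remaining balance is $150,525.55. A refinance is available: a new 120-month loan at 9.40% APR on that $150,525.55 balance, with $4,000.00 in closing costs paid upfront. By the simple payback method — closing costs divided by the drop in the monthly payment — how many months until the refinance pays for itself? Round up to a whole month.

3 months

Current payment = 212,000 × 10.15%/12 / (1 − (1+0.0084583)^−84) = $3,535.90.
Refinanced payment = 150,525.55 × 0.0078333 / (1 − (1+0.0078333)^−120) = $1,939.53.
Monthly savings = $3,535.90 − $1,939.53 = $1,596.37.
Break-even = $4,000.00 / $1,596.37 = 2.51 → 3 months.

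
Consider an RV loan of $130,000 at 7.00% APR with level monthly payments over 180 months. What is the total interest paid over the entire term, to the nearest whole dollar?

$80,326

Monthly rate = 7%/12 = 0.0058333; payment = 130,000 × 0.0058333 / (1 − (1+0.0058333)^−180) = $1,168.48.
Total paid = 180 × $1,168.48 = $210,326.40; interest = $210,326.40 − $130,000 = $80,326.40.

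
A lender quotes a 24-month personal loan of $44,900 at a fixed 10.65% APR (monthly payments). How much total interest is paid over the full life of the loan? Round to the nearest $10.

$5,150

At 10.65% the monthly rate is 0.0088750, so the payment is 44,900 × 0.0088750 / (1 − 1.0088750^−24) = $2,085.40.
Total paid = 24 × $2,085.40 = $50,049.60; interest = $50,049.60 − $44,900 = $5,149.60.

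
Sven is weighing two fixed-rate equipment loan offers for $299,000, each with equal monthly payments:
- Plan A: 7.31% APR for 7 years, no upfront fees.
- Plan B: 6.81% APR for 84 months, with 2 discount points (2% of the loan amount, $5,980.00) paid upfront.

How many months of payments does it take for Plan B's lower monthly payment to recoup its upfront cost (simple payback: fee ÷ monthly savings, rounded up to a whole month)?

Plan A: monthly rate = 7.31%/12 = 0.0060917; payment = 299,000 × 0.0060917 / (1 − (1+0.0060917)^−84) = $4,558.16.
Plan B: at 6.81% the monthly rate is 0.0056750, so the payment is 299,000 × 0.0056750 / (1 − 1.0056750^−84) = $4,484.99.
Monthly savings = $4,558.16 − $4,484.99 = $73.17.
Break-even = $5,980.00 / $73.17 = 81.73 → 82 months.

82 months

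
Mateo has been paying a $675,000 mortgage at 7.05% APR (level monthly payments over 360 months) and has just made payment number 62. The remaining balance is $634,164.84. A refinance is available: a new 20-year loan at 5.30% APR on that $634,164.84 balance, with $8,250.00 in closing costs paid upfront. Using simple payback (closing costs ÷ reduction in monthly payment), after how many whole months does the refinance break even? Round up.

38 months

Current payment = 675,000 × 7.05%/12 / (1 − (1+0.0058750)^−360) = $4,513.48.
Refinanced payment = 634,164.84 × 0.0044167 / (1 − (1+0.0044167)^−240) = $4,291.02.
Monthly savings = $4,513.48 − $4,291.02 = $222.46.
Break-even = $8,250.00 / $222.46 = 37.09 → 38 months.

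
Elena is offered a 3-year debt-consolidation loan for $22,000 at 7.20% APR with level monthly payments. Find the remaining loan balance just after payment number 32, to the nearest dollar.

$2,685

With monthly rate i = 7.2%/12 = 0.0060000, the balance after k of n payments is P · [(1+i)^n − (1+i)^k] / [(1+i)^n − 1].
(1+0.0060000)^36 = 1.24030161 and (1+0.0060000)^32 = 1.21097557, so the balance is 22,000 × (1.24030161 − 1.21097557) / (1.24030161 − 1) = $2,684.85.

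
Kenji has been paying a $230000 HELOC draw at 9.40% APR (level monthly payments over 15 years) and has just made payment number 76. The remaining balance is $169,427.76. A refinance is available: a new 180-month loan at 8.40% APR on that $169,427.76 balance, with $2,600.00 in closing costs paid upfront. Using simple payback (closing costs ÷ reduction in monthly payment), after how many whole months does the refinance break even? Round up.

4 months

Current payment = 230,000 × 9.4%/12 / (1 − (1+0.0078333)^−180) = $2,387.86.
Refinanced payment = 169,427.76 × 0.0070000 / (1 − (1+0.0070000)^−180) = $1,658.51.
Monthly savings = $2,387.86 − $1,658.51 = $729.35.
Break-even = $2,600.00 / $729.35 = 3.56 → 4 months.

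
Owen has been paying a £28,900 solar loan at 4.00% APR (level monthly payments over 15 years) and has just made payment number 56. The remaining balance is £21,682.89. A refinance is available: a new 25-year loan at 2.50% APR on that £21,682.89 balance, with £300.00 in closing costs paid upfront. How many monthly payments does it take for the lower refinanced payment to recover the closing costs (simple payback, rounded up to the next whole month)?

3 months

Current payment = 28,900 × 4%/12 / (1 − (1+0.0033333)^−180) = £213.77.
Refinanced payment = 21,682.89 × 0.0020833 / (1 − (1+0.0020833)^−300) = £97.27.
Monthly savings = £213.77 − £97.27 = £116.50.
Break-even = £300.00 / £116.50 = 2.58 → 3 months.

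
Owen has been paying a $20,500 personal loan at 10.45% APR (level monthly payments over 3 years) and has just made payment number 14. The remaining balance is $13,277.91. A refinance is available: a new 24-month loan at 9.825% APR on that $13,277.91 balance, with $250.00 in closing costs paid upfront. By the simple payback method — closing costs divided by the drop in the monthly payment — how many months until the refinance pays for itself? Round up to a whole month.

5 months

Current payment = 20,500 × 10.45%/12 / (1 − (1+0.0087083)^−36) = $665.82.
Refinanced payment = 13,277.91 × 0.0081875 / (1 − (1+0.0081875)^−24) = $611.64.
Monthly savings = $665.82 − $611.64 = $54.18.
Break-even = $250.00 / $54.18 = 4.61 → 5 months.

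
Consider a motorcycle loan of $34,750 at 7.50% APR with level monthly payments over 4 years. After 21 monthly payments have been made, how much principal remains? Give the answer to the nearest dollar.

With monthly rate i = 7.5%/12 = 0.0062500, the balance after k of n payments is P · [(1+i)^n − (1+i)^k] / [(1+i)^n − 1].
(1+0.0062500)^48 = 1.34859915 and (1+0.0062500)^21 = 1.13978716, so the balance is 34,750 × (1.34859915 − 1.13978716) / (1.34859915 − 1) = $20,815.36.

$20,815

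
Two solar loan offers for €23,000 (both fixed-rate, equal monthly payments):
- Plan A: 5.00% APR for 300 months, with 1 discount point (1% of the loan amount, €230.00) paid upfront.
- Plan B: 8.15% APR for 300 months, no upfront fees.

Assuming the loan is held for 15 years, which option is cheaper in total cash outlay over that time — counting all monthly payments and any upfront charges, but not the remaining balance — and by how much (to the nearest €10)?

Plan A: monthly rate = 5%/12 = 0.0041667; payment = 23,000 × 0.0041667 / (1 − (1+0.0041667)^−300) = €134.46.
Plan B: at 8.15% the monthly rate is 0.0067917, so the payment is 23,000 × 0.0067917 / (1 − 1.0067917^−300) = €179.81.
Over 180 months: Plan A costs 180 × €134.46 + €230.00 = €24,432.80; Plan B costs 180 × €179.81 = €32,365.80.
Plan A is cheaper by €32,365.80 − €24,432.80 = €7,933.00.

Plan A by €7,930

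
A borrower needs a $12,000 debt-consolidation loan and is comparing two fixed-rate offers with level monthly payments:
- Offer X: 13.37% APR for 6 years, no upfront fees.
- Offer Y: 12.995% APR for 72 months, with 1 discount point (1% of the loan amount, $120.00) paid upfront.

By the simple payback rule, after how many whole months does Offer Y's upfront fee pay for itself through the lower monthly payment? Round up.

51 months

Offer X: monthly rate = 13.37%/12 = 0.0111417; payment = 12,000 × 0.0111417 / (1 − (1+0.0111417)^−72) = $243.24.
Offer Y: monthly rate = 12.995%/12 = 0.0108292; payment = 12,000 × 0.0108292 / (1 − (1+0.0108292)^−72) = $240.86.
Monthly savings = $243.24 − $240.86 = $2.38.
Break-even = $120.00 / $2.38 = 50.42 → 51 months.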